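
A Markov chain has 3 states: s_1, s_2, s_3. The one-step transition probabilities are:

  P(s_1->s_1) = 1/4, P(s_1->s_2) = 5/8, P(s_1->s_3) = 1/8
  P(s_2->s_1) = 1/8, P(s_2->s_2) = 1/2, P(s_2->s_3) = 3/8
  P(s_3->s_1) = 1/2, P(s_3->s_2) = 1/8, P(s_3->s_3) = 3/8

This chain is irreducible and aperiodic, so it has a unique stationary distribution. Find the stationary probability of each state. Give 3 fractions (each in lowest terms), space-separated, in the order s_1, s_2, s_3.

The stationary distribution satisfies pi = pi * P, i.e.:
  pi_s_1 = 1/4*pi_s_1 + 1/8*pi_s_2 + 1/2*pi_s_3
  pi_s_2 = 5/8*pi_s_1 + 1/2*pi_s_2 + 1/8*pi_s_3
  pi_s_3 = 1/8*pi_s_1 + 3/8*pi_s_2 + 3/8*pi_s_3
with normalization: pi_s_1 + pi_s_2 + pi_s_3 = 1.

Using the first 2 balance equations plus normalization, the linear system A*pi = b is:
  [-3/4, 1/8, 1/2] . pi = 0
  [5/8, -1/2, 1/8] . pi = 0
  [1, 1, 1] . pi = 1

Solving yields:
  pi_s_1 = 17/62
  pi_s_2 = 13/31
  pi_s_3 = 19/62

Verification (pi * P):
  17/62*1/4 + 13/31*1/8 + 19/62*1/2 = 17/62 = pi_s_1  (ok)
  17/62*5/8 + 13/31*1/2 + 19/62*1/8 = 13/31 = pi_s_2  (ok)
  17/62*1/8 + 13/31*3/8 + 19/62*3/8 = 19/62 = pi_s_3  (ok)

Answer: 17/62 13/31 19/62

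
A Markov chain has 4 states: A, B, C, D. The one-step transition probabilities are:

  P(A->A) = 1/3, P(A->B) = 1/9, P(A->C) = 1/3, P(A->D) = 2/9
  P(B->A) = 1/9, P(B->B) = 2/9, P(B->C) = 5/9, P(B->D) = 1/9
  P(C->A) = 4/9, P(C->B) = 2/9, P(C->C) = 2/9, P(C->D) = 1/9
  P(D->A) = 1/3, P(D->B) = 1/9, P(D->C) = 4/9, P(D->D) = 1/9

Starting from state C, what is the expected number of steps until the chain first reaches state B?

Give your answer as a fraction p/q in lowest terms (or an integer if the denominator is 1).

Let h_i = expected steps to first reach B from state i.
Boundary: h_B = 0.
First-step equations for the other states:
  h_A = 1 + 1/3*h_A + 1/9*h_B + 1/3*h_C + 2/9*h_D
  h_C = 1 + 4/9*h_A + 2/9*h_B + 2/9*h_C + 1/9*h_D
  h_D = 1 + 1/3*h_A + 1/9*h_B + 4/9*h_C + 1/9*h_D

Substituting h_B = 0 and rearranging gives the linear system (I - Q) h = 1:
  [2/3, -1/3, -2/9] . (h_A, h_C, h_D) = 1
  [-4/9, 7/9, -1/9] . (h_A, h_C, h_D) = 1
  [-1/3, -4/9, 8/9] . (h_A, h_C, h_D) = 1

Solving yields:
  h_A = 909/133
  h_C = 117/19
  h_D = 900/133

Starting state is C, so the expected hitting time is h_C = 117/19.

Answer: 117/19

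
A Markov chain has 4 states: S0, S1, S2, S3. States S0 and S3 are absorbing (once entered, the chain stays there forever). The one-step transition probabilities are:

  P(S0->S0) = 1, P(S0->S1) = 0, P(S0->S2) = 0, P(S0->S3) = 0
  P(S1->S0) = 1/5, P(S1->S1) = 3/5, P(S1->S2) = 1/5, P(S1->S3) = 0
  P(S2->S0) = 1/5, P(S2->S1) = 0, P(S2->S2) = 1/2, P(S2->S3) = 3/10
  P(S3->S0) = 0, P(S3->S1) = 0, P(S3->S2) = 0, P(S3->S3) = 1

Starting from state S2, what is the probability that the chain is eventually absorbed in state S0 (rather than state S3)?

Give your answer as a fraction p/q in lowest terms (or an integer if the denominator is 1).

Let a_i = P(absorbed in S0 | start in state i).
Boundary conditions: a_S0 = 1, a_S3 = 0.
For each transient state i, a_i = sum_j P(i->j) * a_j:
  a_S1 = 1/5*a_S0 + 3/5*a_S1 + 1/5*a_S2 + 0*a_S3
  a_S2 = 1/5*a_S0 + 0*a_S1 + 1/2*a_S2 + 3/10*a_S3

Substituting a_S0 = 1 and a_S3 = 0, rearrange to (I - Q) a = r where r[i] = P(i -> S0):
  [2/5, -1/5] . (a_S1, a_S2) = 1/5
  [0, 1/2] . (a_S1, a_S2) = 1/5

Solving yields:
  a_S1 = 7/10
  a_S2 = 2/5

Starting state is S2, so the absorption probability is a_S2 = 2/5.

Answer: 2/5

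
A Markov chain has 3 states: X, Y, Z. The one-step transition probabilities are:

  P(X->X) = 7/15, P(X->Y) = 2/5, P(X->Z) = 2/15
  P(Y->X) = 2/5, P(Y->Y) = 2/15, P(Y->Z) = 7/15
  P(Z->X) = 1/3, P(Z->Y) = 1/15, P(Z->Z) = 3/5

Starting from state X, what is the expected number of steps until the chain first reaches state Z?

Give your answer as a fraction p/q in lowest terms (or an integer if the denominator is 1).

Answer: 285/68

Derivation:
Let h_i = expected steps to first reach Z from state i.
Boundary: h_Z = 0.
First-step equations for the other states:
  h_X = 1 + 7/15*h_X + 2/5*h_Y + 2/15*h_Z
  h_Y = 1 + 2/5*h_X + 2/15*h_Y + 7/15*h_Z

Substituting h_Z = 0 and rearranging gives the linear system (I - Q) h = 1:
  [8/15, -2/5] . (h_X, h_Y) = 1
  [-2/5, 13/15] . (h_X, h_Y) = 1

Solving yields:
  h_X = 285/68
  h_Y = 105/34

Starting state is X, so the expected hitting time is h_X = 285/68.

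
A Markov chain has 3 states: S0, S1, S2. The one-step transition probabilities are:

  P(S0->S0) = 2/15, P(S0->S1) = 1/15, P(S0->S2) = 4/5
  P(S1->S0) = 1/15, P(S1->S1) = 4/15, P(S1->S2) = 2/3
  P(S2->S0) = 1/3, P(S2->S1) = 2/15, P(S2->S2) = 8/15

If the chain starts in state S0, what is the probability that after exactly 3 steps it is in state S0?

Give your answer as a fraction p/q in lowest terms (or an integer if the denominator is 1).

Computing P^3 by repeated multiplication:
P^1 =
  S0: [2/15, 1/15, 4/5]
  S1: [1/15, 4/15, 2/3]
  S2: [1/3, 2/15, 8/15]
P^2 =
  S0: [13/45, 2/15, 26/45]
  S1: [56/225, 37/225, 44/75]
  S2: [52/225, 29/225, 16/25]
P^3 =
  S0: [6/25, 89/675, 424/675]
  S1: [809/3375, 52/375, 2098/3375]
  S2: [853/3375, 152/1125, 2066/3375]

(P^3)[S0 -> S0] = 6/25

Answer: 6/25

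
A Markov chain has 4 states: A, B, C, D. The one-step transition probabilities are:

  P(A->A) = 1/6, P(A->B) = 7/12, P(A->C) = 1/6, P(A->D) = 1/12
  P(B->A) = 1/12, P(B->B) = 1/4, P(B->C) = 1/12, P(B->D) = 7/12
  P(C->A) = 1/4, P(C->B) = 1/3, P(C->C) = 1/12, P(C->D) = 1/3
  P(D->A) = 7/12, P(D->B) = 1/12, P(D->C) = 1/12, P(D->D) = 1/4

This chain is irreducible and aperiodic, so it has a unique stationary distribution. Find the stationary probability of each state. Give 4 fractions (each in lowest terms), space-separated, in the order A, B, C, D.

The stationary distribution satisfies pi = pi * P, i.e.:
  pi_A = 1/6*pi_A + 1/12*pi_B + 1/4*pi_C + 7/12*pi_D
  pi_B = 7/12*pi_A + 1/4*pi_B + 1/3*pi_C + 1/12*pi_D
  pi_C = 1/6*pi_A + 1/12*pi_B + 1/12*pi_C + 1/12*pi_D
  pi_D = 1/12*pi_A + 7/12*pi_B + 1/3*pi_C + 1/4*pi_D
with normalization: pi_A + pi_B + pi_C + pi_D = 1.

Using the first 3 balance equations plus normalization, the linear system A*pi = b is:
  [-5/6, 1/12, 1/4, 7/12] . pi = 0
  [7/12, -3/4, 1/3, 1/12] . pi = 0
  [1/6, 1/12, -11/12, 1/12] . pi = 0
  [1, 1, 1, 1] . pi = 1

Solving yields:
  pi_A = 71/253
  pi_B = 76/253
  pi_C = 27/253
  pi_D = 79/253

Verification (pi * P):
  71/253*1/6 + 76/253*1/12 + 27/253*1/4 + 79/253*7/12 = 71/253 = pi_A  (ok)
  71/253*7/12 + 76/253*1/4 + 27/253*1/3 + 79/253*1/12 = 76/253 = pi_B  (ok)
  71/253*1/6 + 76/253*1/12 + 27/253*1/12 + 79/253*1/12 = 27/253 = pi_C  (ok)
  71/253*1/12 + 76/253*7/12 + 27/253*1/3 + 79/253*1/4 = 79/253 = pi_D  (ok)

Answer: 71/253 76/253 27/253 79/253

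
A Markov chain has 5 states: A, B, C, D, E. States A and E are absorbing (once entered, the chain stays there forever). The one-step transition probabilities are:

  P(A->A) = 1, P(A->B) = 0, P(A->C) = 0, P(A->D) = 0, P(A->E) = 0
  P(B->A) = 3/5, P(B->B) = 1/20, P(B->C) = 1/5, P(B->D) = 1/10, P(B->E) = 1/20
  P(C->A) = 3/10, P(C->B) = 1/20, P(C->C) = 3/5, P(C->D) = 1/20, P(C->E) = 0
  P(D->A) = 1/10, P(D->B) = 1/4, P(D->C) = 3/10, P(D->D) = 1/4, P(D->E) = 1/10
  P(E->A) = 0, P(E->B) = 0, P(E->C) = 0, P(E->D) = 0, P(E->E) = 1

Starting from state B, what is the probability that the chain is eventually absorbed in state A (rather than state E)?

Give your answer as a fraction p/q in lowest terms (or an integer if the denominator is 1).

Answer: 920/997

Derivation:
Let a_i = P(absorbed in A | start in state i).
Boundary conditions: a_A = 1, a_E = 0.
For each transient state i, a_i = sum_j P(i->j) * a_j:
  a_B = 3/5*a_A + 1/20*a_B + 1/5*a_C + 1/10*a_D + 1/20*a_E
  a_C = 3/10*a_A + 1/20*a_B + 3/5*a_C + 1/20*a_D + 0*a_E
  a_D = 1/10*a_A + 1/4*a_B + 3/10*a_C + 1/4*a_D + 1/10*a_E

Substituting a_A = 1 and a_E = 0, rearrange to (I - Q) a = r where r[i] = P(i -> A):
  [19/20, -1/5, -1/10] . (a_B, a_C, a_D) = 3/5
  [-1/20, 2/5, -1/20] . (a_B, a_C, a_D) = 3/10
  [-1/4, -3/10, 3/4] . (a_B, a_C, a_D) = 1/10

Solving yields:
  a_B = 920/997
  a_C = 966/997
  a_D = 826/997

Starting state is B, so the absorption probability is a_B = 920/997.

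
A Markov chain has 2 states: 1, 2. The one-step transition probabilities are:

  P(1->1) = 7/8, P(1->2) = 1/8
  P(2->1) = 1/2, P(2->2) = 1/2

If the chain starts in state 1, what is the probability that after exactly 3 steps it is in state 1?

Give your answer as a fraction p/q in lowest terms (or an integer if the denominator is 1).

Computing P^3 by repeated multiplication:
P^1 =
  1: [7/8, 1/8]
  2: [1/2, 1/2]
P^2 =
  1: [53/64, 11/64]
  2: [11/16, 5/16]
P^3 =
  1: [415/512, 97/512]
  2: [97/128, 31/128]

(P^3)[1 -> 1] = 415/512

Answer: 415/512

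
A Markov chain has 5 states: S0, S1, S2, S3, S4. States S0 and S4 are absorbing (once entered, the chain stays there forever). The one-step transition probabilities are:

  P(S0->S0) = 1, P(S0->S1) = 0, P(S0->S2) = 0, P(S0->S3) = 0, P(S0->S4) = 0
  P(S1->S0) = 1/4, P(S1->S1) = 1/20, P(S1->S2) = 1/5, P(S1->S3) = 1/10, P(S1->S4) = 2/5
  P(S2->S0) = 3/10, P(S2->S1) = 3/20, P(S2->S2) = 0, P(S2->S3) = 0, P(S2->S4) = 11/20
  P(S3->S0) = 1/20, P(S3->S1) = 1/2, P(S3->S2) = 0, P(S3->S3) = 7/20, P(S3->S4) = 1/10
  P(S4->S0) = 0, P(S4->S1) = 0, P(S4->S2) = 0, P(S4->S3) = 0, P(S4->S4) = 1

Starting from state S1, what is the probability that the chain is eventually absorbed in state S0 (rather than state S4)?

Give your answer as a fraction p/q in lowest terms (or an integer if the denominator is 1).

Answer: 413/1096

Derivation:
Let a_i = P(absorbed in S0 | start in state i).
Boundary conditions: a_S0 = 1, a_S4 = 0.
For each transient state i, a_i = sum_j P(i->j) * a_j:
  a_S1 = 1/4*a_S0 + 1/20*a_S1 + 1/5*a_S2 + 1/10*a_S3 + 2/5*a_S4
  a_S2 = 3/10*a_S0 + 3/20*a_S1 + 0*a_S2 + 0*a_S3 + 11/20*a_S4
  a_S3 = 1/20*a_S0 + 1/2*a_S1 + 0*a_S2 + 7/20*a_S3 + 1/10*a_S4

Substituting a_S0 = 1 and a_S4 = 0, rearrange to (I - Q) a = r where r[i] = P(i -> S0):
  [19/20, -1/5, -1/10] . (a_S1, a_S2, a_S3) = 1/4
  [-3/20, 1, 0] . (a_S1, a_S2, a_S3) = 3/10
  [-1/2, 0, 13/20] . (a_S1, a_S2, a_S3) = 1/20

Solving yields:
  a_S1 = 413/1096
  a_S2 = 1563/4384
  a_S3 = 201/548

Starting state is S1, so the absorption probability is a_S1 = 413/1096.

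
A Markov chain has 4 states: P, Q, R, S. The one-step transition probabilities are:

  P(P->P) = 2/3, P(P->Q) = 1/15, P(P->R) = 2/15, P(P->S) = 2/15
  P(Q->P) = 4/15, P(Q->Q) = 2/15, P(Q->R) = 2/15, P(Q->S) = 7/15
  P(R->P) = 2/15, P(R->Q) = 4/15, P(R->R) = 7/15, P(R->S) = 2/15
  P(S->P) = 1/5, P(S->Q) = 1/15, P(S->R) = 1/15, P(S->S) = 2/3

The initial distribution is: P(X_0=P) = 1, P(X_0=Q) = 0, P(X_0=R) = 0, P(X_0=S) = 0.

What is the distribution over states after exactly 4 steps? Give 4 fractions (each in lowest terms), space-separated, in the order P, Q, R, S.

Answer: 20096/50625 5503/50625 2909/16875 1811/5625

Derivation:
Propagating the distribution step by step (d_{t+1} = d_t * P):
d_0 = (P=1, Q=0, R=0, S=0)
  d_1[P] = 1*2/3 + 0*4/15 + 0*2/15 + 0*1/5 = 2/3
  d_1[Q] = 1*1/15 + 0*2/15 + 0*4/15 + 0*1/15 = 1/15
  d_1[R] = 1*2/15 + 0*2/15 + 0*7/15 + 0*1/15 = 2/15
  d_1[S] = 1*2/15 + 0*7/15 + 0*2/15 + 0*2/3 = 2/15
d_1 = (P=2/3, Q=1/15, R=2/15, S=2/15)
  d_2[P] = 2/3*2/3 + 1/15*4/15 + 2/15*2/15 + 2/15*1/5 = 38/75
  d_2[Q] = 2/3*1/15 + 1/15*2/15 + 2/15*4/15 + 2/15*1/15 = 22/225
  d_2[R] = 2/3*2/15 + 1/15*2/15 + 2/15*7/15 + 2/15*1/15 = 38/225
  d_2[S] = 2/3*2/15 + 1/15*7/15 + 2/15*2/15 + 2/15*2/3 = 17/75
d_2 = (P=38/75, Q=22/225, R=38/225, S=17/75)
  d_3[P] = 38/75*2/3 + 22/225*4/15 + 38/225*2/15 + 17/75*1/5 = 1457/3375
  d_3[Q] = 38/75*1/15 + 22/225*2/15 + 38/225*4/15 + 17/75*1/15 = 361/3375
  d_3[R] = 38/75*2/15 + 22/225*2/15 + 38/225*7/15 + 17/75*1/15 = 589/3375
  d_3[S] = 38/75*2/15 + 22/225*7/15 + 38/225*2/15 + 17/75*2/3 = 968/3375
d_3 = (P=1457/3375, Q=361/3375, R=589/3375, S=968/3375)
  d_4[P] = 1457/3375*2/3 + 361/3375*4/15 + 589/3375*2/15 + 968/3375*1/5 = 20096/50625
  d_4[Q] = 1457/3375*1/15 + 361/3375*2/15 + 589/3375*4/15 + 968/3375*1/15 = 5503/50625
  d_4[R] = 1457/3375*2/15 + 361/3375*2/15 + 589/3375*7/15 + 968/3375*1/15 = 2909/16875
  d_4[S] = 1457/3375*2/15 + 361/3375*7/15 + 589/3375*2/15 + 968/3375*2/3 = 1811/5625
d_4 = (P=20096/50625, Q=5503/50625, R=2909/16875, S=1811/5625)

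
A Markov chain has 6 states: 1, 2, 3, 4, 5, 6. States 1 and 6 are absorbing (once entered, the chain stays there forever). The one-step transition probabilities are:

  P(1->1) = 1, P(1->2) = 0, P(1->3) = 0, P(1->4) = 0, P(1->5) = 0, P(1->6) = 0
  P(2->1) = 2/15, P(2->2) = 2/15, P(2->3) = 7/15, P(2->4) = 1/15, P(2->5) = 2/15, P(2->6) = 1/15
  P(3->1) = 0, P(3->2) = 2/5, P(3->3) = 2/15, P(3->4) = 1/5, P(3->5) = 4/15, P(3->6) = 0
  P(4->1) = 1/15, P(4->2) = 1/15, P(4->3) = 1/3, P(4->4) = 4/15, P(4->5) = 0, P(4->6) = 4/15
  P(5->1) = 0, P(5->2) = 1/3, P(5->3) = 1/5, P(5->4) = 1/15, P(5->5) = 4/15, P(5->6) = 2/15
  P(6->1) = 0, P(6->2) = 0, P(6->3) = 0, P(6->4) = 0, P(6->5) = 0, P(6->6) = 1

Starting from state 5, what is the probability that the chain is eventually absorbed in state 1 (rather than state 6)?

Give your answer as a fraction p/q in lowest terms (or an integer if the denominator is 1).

Let a_i = P(absorbed in 1 | start in state i).
Boundary conditions: a_1 = 1, a_6 = 0.
For each transient state i, a_i = sum_j P(i->j) * a_j:
  a_2 = 2/15*a_1 + 2/15*a_2 + 7/15*a_3 + 1/15*a_4 + 2/15*a_5 + 1/15*a_6
  a_3 = 0*a_1 + 2/5*a_2 + 2/15*a_3 + 1/5*a_4 + 4/15*a_5 + 0*a_6
  a_4 = 1/15*a_1 + 1/15*a_2 + 1/3*a_3 + 4/15*a_4 + 0*a_5 + 4/15*a_6
  a_5 = 0*a_1 + 1/3*a_2 + 1/5*a_3 + 1/15*a_4 + 4/15*a_5 + 2/15*a_6

Substituting a_1 = 1 and a_6 = 0, rearrange to (I - Q) a = r where r[i] = P(i -> 1):
  [13/15, -7/15, -1/15, -2/15] . (a_2, a_3, a_4, a_5) = 2/15
  [-2/5, 13/15, -1/5, -4/15] . (a_2, a_3, a_4, a_5) = 0
  [-1/15, -1/3, 11/15, 0] . (a_2, a_3, a_4, a_5) = 1/15
  [-1/3, -1/5, -1/15, 11/15] . (a_2, a_3, a_4, a_5) = 0

Solving yields:
  a_2 = 1473/3553
  a_3 = 2515/7106
  a_4 = 11/38
  a_5 = 1106/3553

Starting state is 5, so the absorption probability is a_5 = 1106/3553.

Answer: 1106/3553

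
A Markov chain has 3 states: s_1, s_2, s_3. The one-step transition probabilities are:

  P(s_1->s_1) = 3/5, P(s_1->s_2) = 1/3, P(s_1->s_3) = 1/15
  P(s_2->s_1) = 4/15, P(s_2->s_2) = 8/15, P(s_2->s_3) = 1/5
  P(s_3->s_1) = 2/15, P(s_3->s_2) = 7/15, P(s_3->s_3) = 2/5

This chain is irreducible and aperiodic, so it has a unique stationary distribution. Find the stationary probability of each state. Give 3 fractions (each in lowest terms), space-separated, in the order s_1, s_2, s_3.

The stationary distribution satisfies pi = pi * P, i.e.:
  pi_s_1 = 3/5*pi_s_1 + 4/15*pi_s_2 + 2/15*pi_s_3
  pi_s_2 = 1/3*pi_s_1 + 8/15*pi_s_2 + 7/15*pi_s_3
  pi_s_3 = 1/15*pi_s_1 + 1/5*pi_s_2 + 2/5*pi_s_3
with normalization: pi_s_1 + pi_s_2 + pi_s_3 = 1.

Using the first 2 balance equations plus normalization, the linear system A*pi = b is:
  [-2/5, 4/15, 2/15] . pi = 0
  [1/3, -7/15, 7/15] . pi = 0
  [1, 1, 1] . pi = 1

Solving yields:
  pi_s_1 = 21/58
  pi_s_2 = 13/29
  pi_s_3 = 11/58

Verification (pi * P):
  21/58*3/5 + 13/29*4/15 + 11/58*2/15 = 21/58 = pi_s_1  (ok)
  21/58*1/3 + 13/29*8/15 + 11/58*7/15 = 13/29 = pi_s_2  (ok)
  21/58*1/15 + 13/29*1/5 + 11/58*2/5 = 11/58 = pi_s_3  (ok)

Answer: 21/58 13/29 11/58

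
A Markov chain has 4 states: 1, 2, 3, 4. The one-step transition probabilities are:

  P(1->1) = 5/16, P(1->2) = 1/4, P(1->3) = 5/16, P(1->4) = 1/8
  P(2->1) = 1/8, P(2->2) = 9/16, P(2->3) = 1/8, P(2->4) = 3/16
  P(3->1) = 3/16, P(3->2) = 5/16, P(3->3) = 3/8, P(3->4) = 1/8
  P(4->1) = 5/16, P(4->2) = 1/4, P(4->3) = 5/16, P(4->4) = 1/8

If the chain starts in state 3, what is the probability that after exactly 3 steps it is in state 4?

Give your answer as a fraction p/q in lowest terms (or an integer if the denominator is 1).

Answer: 607/4096

Derivation:
Computing P^3 by repeated multiplication:
P^1 =
  1: [5/16, 1/4, 5/16, 1/8]
  2: [1/8, 9/16, 1/8, 3/16]
  3: [3/16, 5/16, 3/8, 1/8]
  4: [5/16, 1/4, 5/16, 1/8]
P^2 =
  1: [29/128, 89/256, 73/256, 9/64]
  2: [49/256, 111/256, 55/256, 41/256]
  3: [53/256, 95/256, 71/256, 37/256]
  4: [29/128, 89/256, 73/256, 9/64]
P^3 =
  1: [867/4096, 771/2048, 543/2048, 601/4096]
  2: [837/4096, 817/2048, 501/2048, 623/4096]
  3: [853/4096, 785/2048, 533/2048, 607/4096]
  4: [867/4096, 771/2048, 543/2048, 601/4096]

(P^3)[3 -> 4] = 607/4096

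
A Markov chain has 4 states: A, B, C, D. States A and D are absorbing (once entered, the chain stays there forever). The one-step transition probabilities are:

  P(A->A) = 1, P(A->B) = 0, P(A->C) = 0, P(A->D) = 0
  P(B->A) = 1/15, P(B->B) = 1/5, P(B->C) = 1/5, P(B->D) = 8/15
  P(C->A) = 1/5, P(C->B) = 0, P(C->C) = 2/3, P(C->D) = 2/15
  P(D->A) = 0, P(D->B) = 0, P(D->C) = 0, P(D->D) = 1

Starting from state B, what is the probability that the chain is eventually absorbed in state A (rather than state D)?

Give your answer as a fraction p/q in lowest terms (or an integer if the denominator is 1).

Let a_i = P(absorbed in A | start in state i).
Boundary conditions: a_A = 1, a_D = 0.
For each transient state i, a_i = sum_j P(i->j) * a_j:
  a_B = 1/15*a_A + 1/5*a_B + 1/5*a_C + 8/15*a_D
  a_C = 1/5*a_A + 0*a_B + 2/3*a_C + 2/15*a_D

Substituting a_A = 1 and a_D = 0, rearrange to (I - Q) a = r where r[i] = P(i -> A):
  [4/5, -1/5] . (a_B, a_C) = 1/15
  [0, 1/3] . (a_B, a_C) = 1/5

Solving yields:
  a_B = 7/30
  a_C = 3/5

Starting state is B, so the absorption probability is a_B = 7/30.

Answer: 7/30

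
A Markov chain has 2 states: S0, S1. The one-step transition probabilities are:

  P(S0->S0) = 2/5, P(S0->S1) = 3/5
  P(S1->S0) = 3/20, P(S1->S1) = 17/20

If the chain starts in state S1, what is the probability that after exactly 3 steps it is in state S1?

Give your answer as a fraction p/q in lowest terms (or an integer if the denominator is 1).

Computing P^3 by repeated multiplication:
P^1 =
  S0: [2/5, 3/5]
  S1: [3/20, 17/20]
P^2 =
  S0: [1/4, 3/4]
  S1: [3/16, 13/16]
P^3 =
  S0: [17/80, 63/80]
  S1: [63/320, 257/320]

(P^3)[S1 -> S1] = 257/320

Answer: 257/320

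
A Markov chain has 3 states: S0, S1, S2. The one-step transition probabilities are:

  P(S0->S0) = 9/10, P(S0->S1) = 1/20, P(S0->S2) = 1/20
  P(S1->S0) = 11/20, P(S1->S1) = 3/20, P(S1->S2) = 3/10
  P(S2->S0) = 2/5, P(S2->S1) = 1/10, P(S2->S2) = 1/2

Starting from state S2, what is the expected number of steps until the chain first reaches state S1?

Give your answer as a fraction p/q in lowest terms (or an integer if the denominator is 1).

Let h_i = expected steps to first reach S1 from state i.
Boundary: h_S1 = 0.
First-step equations for the other states:
  h_S0 = 1 + 9/10*h_S0 + 1/20*h_S1 + 1/20*h_S2
  h_S2 = 1 + 2/5*h_S0 + 1/10*h_S1 + 1/2*h_S2

Substituting h_S1 = 0 and rearranging gives the linear system (I - Q) h = 1:
  [1/10, -1/20] . (h_S0, h_S2) = 1
  [-2/5, 1/2] . (h_S0, h_S2) = 1

Solving yields:
  h_S0 = 55/3
  h_S2 = 50/3

Starting state is S2, so the expected hitting time is h_S2 = 50/3.

Answer: 50/3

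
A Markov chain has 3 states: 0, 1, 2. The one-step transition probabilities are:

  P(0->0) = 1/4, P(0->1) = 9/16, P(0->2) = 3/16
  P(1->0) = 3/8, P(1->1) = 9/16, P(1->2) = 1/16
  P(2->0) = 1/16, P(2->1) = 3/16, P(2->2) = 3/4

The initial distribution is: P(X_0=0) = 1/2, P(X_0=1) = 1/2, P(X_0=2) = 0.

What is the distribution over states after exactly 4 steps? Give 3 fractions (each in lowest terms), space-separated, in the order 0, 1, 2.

Answer: 2201/8192 1953/4096 2085/8192

Derivation:
Propagating the distribution step by step (d_{t+1} = d_t * P):
d_0 = (0=1/2, 1=1/2, 2=0)
  d_1[0] = 1/2*1/4 + 1/2*3/8 + 0*1/16 = 5/16
  d_1[1] = 1/2*9/16 + 1/2*9/16 + 0*3/16 = 9/16
  d_1[2] = 1/2*3/16 + 1/2*1/16 + 0*3/4 = 1/8
d_1 = (0=5/16, 1=9/16, 2=1/8)
  d_2[0] = 5/16*1/4 + 9/16*3/8 + 1/8*1/16 = 19/64
  d_2[1] = 5/16*9/16 + 9/16*9/16 + 1/8*3/16 = 33/64
  d_2[2] = 5/16*3/16 + 9/16*1/16 + 1/8*3/4 = 3/16
d_2 = (0=19/64, 1=33/64, 2=3/16)
  d_3[0] = 19/64*1/4 + 33/64*3/8 + 3/16*1/16 = 143/512
  d_3[1] = 19/64*9/16 + 33/64*9/16 + 3/16*3/16 = 63/128
  d_3[2] = 19/64*3/16 + 33/64*1/16 + 3/16*3/4 = 117/512
d_3 = (0=143/512, 1=63/128, 2=117/512)
  d_4[0] = 143/512*1/4 + 63/128*3/8 + 117/512*1/16 = 2201/8192
  d_4[1] = 143/512*9/16 + 63/128*9/16 + 117/512*3/16 = 1953/4096
  d_4[2] = 143/512*3/16 + 63/128*1/16 + 117/512*3/4 = 2085/8192
d_4 = (0=2201/8192, 1=1953/4096, 2=2085/8192)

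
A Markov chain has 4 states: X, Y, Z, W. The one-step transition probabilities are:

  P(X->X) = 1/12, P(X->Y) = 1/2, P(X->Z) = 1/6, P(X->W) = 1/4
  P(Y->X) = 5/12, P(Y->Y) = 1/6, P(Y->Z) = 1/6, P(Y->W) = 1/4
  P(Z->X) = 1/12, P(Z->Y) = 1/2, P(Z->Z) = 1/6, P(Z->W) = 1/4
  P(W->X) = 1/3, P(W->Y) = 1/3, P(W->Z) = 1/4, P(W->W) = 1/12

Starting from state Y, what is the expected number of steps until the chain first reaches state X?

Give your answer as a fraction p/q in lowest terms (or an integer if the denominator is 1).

Answer: 252/85

Derivation:
Let h_i = expected steps to first reach X from state i.
Boundary: h_X = 0.
First-step equations for the other states:
  h_Y = 1 + 5/12*h_X + 1/6*h_Y + 1/6*h_Z + 1/4*h_W
  h_Z = 1 + 1/12*h_X + 1/2*h_Y + 1/6*h_Z + 1/4*h_W
  h_W = 1 + 1/3*h_X + 1/3*h_Y + 1/4*h_Z + 1/12*h_W

Substituting h_X = 0 and rearranging gives the linear system (I - Q) h = 1:
  [5/6, -1/6, -1/4] . (h_Y, h_Z, h_W) = 1
  [-1/2, 5/6, -1/4] . (h_Y, h_Z, h_W) = 1
  [-1/3, -1/4, 11/12] . (h_Y, h_Z, h_W) = 1

Solving yields:
  h_Y = 252/85
  h_Z = 336/85
  h_W = 276/85

Starting state is Y, so the expected hitting time is h_Y = 252/85.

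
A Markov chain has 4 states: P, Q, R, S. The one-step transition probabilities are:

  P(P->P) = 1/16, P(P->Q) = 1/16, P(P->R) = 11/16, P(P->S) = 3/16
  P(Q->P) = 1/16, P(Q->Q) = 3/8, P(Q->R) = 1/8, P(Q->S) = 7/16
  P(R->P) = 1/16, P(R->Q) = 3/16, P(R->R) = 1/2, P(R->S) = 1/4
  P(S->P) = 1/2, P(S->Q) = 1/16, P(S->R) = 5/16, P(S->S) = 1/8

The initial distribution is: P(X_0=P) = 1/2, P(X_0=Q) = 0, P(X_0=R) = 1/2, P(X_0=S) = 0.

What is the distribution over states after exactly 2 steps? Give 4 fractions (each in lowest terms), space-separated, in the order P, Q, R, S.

Propagating the distribution step by step (d_{t+1} = d_t * P):
d_0 = (P=1/2, Q=0, R=1/2, S=0)
  d_1[P] = 1/2*1/16 + 0*1/16 + 1/2*1/16 + 0*1/2 = 1/16
  d_1[Q] = 1/2*1/16 + 0*3/8 + 1/2*3/16 + 0*1/16 = 1/8
  d_1[R] = 1/2*11/16 + 0*1/8 + 1/2*1/2 + 0*5/16 = 19/32
  d_1[S] = 1/2*3/16 + 0*7/16 + 1/2*1/4 + 0*1/8 = 7/32
d_1 = (P=1/16, Q=1/8, R=19/32, S=7/32)
  d_2[P] = 1/16*1/16 + 1/8*1/16 + 19/32*1/16 + 7/32*1/2 = 81/512
  d_2[Q] = 1/16*1/16 + 1/8*3/8 + 19/32*3/16 + 7/32*1/16 = 45/256
  d_2[R] = 1/16*11/16 + 1/8*1/8 + 19/32*1/2 + 7/32*5/16 = 217/512
  d_2[S] = 1/16*3/16 + 1/8*7/16 + 19/32*1/4 + 7/32*1/8 = 31/128
d_2 = (P=81/512, Q=45/256, R=217/512, S=31/128)

Answer: 81/512 45/256 217/512 31/128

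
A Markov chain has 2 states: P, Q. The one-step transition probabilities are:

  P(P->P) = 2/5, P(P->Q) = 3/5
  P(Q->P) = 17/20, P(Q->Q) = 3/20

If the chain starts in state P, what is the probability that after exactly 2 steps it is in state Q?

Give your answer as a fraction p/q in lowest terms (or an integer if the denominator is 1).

Answer: 33/100

Derivation:
Computing P^2 by repeated multiplication:
P^1 =
  P: [2/5, 3/5]
  Q: [17/20, 3/20]
P^2 =
  P: [67/100, 33/100]
  Q: [187/400, 213/400]

(P^2)[P -> Q] = 33/100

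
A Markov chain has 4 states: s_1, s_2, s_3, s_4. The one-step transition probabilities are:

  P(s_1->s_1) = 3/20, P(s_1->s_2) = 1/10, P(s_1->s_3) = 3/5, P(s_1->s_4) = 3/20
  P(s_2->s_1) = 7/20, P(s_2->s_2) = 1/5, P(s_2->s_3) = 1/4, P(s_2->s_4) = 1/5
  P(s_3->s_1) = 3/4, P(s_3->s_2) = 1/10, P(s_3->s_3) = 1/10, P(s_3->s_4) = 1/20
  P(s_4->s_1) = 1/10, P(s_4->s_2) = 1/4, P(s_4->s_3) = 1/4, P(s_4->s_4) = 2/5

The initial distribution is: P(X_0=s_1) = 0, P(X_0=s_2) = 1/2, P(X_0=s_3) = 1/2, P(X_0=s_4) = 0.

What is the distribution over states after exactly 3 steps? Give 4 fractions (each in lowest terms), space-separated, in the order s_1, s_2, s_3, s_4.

Answer: 6687/16000 89/640 2281/8000 1263/8000

Derivation:
Propagating the distribution step by step (d_{t+1} = d_t * P):
d_0 = (s_1=0, s_2=1/2, s_3=1/2, s_4=0)
  d_1[s_1] = 0*3/20 + 1/2*7/20 + 1/2*3/4 + 0*1/10 = 11/20
  d_1[s_2] = 0*1/10 + 1/2*1/5 + 1/2*1/10 + 0*1/4 = 3/20
  d_1[s_3] = 0*3/5 + 1/2*1/4 + 1/2*1/10 + 0*1/4 = 7/40
  d_1[s_4] = 0*3/20 + 1/2*1/5 + 1/2*1/20 + 0*2/5 = 1/8
d_1 = (s_1=11/20, s_2=3/20, s_3=7/40, s_4=1/8)
  d_2[s_1] = 11/20*3/20 + 3/20*7/20 + 7/40*3/4 + 1/8*1/10 = 223/800
  d_2[s_2] = 11/20*1/10 + 3/20*1/5 + 7/40*1/10 + 1/8*1/4 = 107/800
  d_2[s_3] = 11/20*3/5 + 3/20*1/4 + 7/40*1/10 + 1/8*1/4 = 333/800
  d_2[s_4] = 11/20*3/20 + 3/20*1/5 + 7/40*1/20 + 1/8*2/5 = 137/800
d_2 = (s_1=223/800, s_2=107/800, s_3=333/800, s_4=137/800)
  d_3[s_1] = 223/800*3/20 + 107/800*7/20 + 333/800*3/4 + 137/800*1/10 = 6687/16000
  d_3[s_2] = 223/800*1/10 + 107/800*1/5 + 333/800*1/10 + 137/800*1/4 = 89/640
  d_3[s_3] = 223/800*3/5 + 107/800*1/4 + 333/800*1/10 + 137/800*1/4 = 2281/8000
  d_3[s_4] = 223/800*3/20 + 107/800*1/5 + 333/800*1/20 + 137/800*2/5 = 1263/8000
d_3 = (s_1=6687/16000, s_2=89/640, s_3=2281/8000, s_4=1263/8000)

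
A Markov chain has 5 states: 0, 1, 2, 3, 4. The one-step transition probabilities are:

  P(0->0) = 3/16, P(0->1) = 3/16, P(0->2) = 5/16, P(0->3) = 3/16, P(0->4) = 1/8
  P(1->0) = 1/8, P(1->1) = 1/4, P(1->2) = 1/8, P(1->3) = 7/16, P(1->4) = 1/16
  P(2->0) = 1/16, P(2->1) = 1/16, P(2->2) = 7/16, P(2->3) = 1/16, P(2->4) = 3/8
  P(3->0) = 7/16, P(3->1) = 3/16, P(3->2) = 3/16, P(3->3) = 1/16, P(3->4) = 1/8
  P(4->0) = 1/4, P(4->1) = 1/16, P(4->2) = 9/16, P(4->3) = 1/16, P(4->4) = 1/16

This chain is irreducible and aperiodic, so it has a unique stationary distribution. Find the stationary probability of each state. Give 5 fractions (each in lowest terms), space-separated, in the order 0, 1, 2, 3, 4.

The stationary distribution satisfies pi = pi * P, i.e.:
  pi_0 = 3/16*pi_0 + 1/8*pi_1 + 1/16*pi_2 + 7/16*pi_3 + 1/4*pi_4
  pi_1 = 3/16*pi_0 + 1/4*pi_1 + 1/16*pi_2 + 3/16*pi_3 + 1/16*pi_4
  pi_2 = 5/16*pi_0 + 1/8*pi_1 + 7/16*pi_2 + 3/16*pi_3 + 9/16*pi_4
  pi_3 = 3/16*pi_0 + 7/16*pi_1 + 1/16*pi_2 + 1/16*pi_3 + 1/16*pi_4
  pi_4 = 1/8*pi_0 + 1/16*pi_1 + 3/8*pi_2 + 1/8*pi_3 + 1/16*pi_4
with normalization: pi_0 + pi_1 + pi_2 + pi_3 + pi_4 = 1.

Using the first 4 balance equations plus normalization, the linear system A*pi = b is:
  [-13/16, 1/8, 1/16, 7/16, 1/4] . pi = 0
  [3/16, -3/4, 1/16, 3/16, 1/16] . pi = 0
  [5/16, 1/8, -9/16, 3/16, 9/16] . pi = 0
  [3/16, 7/16, 1/16, -15/16, 1/16] . pi = 0
  [1, 1, 1, 1, 1] . pi = 1

Solving yields:
  pi_0 = 1653/9238
  pi_1 = 576/4619
  pi_2 = 10195/27714
  pi_3 = 608/4619
  pi_4 = 88/447

Verification (pi * P):
  1653/9238*3/16 + 576/4619*1/8 + 10195/27714*1/16 + 608/4619*7/16 + 88/447*1/4 = 1653/9238 = pi_0  (ok)
  1653/9238*3/16 + 576/4619*1/4 + 10195/27714*1/16 + 608/4619*3/16 + 88/447*1/16 = 576/4619 = pi_1  (ok)
  1653/9238*5/16 + 576/4619*1/8 + 10195/27714*7/16 + 608/4619*3/16 + 88/447*9/16 = 10195/27714 = pi_2  (ok)
  1653/9238*3/16 + 576/4619*7/16 + 10195/27714*1/16 + 608/4619*1/16 + 88/447*1/16 = 608/4619 = pi_3  (ok)
  1653/9238*1/8 + 576/4619*1/16 + 10195/27714*3/8 + 608/4619*1/8 + 88/447*1/16 = 88/447 = pi_4  (ok)

Answer: 1653/9238 576/4619 10195/27714 608/4619 88/447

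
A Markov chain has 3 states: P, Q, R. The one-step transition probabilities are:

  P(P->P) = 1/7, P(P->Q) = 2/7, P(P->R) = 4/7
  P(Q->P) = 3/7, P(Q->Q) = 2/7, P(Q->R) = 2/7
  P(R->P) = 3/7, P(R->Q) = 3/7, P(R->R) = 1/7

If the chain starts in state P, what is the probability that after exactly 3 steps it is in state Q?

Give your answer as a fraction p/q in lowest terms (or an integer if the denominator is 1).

Computing P^3 by repeated multiplication:
P^1 =
  P: [1/7, 2/7, 4/7]
  Q: [3/7, 2/7, 2/7]
  R: [3/7, 3/7, 1/7]
P^2 =
  P: [19/49, 18/49, 12/49]
  Q: [15/49, 16/49, 18/49]
  R: [15/49, 15/49, 19/49]
P^3 =
  P: [109/343, 110/343, 124/343]
  Q: [117/343, 116/343, 110/343]
  R: [117/343, 117/343, 109/343]

(P^3)[P -> Q] = 110/343

Answer: 110/343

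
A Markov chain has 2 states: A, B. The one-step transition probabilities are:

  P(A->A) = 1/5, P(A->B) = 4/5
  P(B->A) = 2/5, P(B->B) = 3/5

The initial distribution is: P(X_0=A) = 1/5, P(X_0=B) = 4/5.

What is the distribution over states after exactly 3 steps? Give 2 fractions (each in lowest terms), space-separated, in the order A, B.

Propagating the distribution step by step (d_{t+1} = d_t * P):
d_0 = (A=1/5, B=4/5)
  d_1[A] = 1/5*1/5 + 4/5*2/5 = 9/25
  d_1[B] = 1/5*4/5 + 4/5*3/5 = 16/25
d_1 = (A=9/25, B=16/25)
  d_2[A] = 9/25*1/5 + 16/25*2/5 = 41/125
  d_2[B] = 9/25*4/5 + 16/25*3/5 = 84/125
d_2 = (A=41/125, B=84/125)
  d_3[A] = 41/125*1/5 + 84/125*2/5 = 209/625
  d_3[B] = 41/125*4/5 + 84/125*3/5 = 416/625
d_3 = (A=209/625, B=416/625)

Answer: 209/625 416/625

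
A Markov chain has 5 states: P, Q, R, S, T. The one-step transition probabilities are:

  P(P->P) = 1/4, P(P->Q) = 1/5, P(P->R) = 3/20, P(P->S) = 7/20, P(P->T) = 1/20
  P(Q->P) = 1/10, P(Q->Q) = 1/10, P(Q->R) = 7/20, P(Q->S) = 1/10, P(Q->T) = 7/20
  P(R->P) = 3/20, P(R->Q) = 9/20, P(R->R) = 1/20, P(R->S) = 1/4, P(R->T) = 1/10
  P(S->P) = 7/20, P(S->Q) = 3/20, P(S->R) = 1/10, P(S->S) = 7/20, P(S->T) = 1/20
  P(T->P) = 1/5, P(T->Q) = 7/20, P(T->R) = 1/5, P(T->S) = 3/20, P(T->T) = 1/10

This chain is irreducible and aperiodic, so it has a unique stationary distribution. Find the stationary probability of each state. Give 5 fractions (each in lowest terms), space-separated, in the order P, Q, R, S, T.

The stationary distribution satisfies pi = pi * P, i.e.:
  pi_P = 1/4*pi_P + 1/10*pi_Q + 3/20*pi_R + 7/20*pi_S + 1/5*pi_T
  pi_Q = 1/5*pi_P + 1/10*pi_Q + 9/20*pi_R + 3/20*pi_S + 7/20*pi_T
  pi_R = 3/20*pi_P + 7/20*pi_Q + 1/20*pi_R + 1/10*pi_S + 1/5*pi_T
  pi_S = 7/20*pi_P + 1/10*pi_Q + 1/4*pi_R + 7/20*pi_S + 3/20*pi_T
  pi_T = 1/20*pi_P + 7/20*pi_Q + 1/10*pi_R + 1/20*pi_S + 1/10*pi_T
with normalization: pi_P + pi_Q + pi_R + pi_S + pi_T = 1.

Using the first 4 balance equations plus normalization, the linear system A*pi = b is:
  [-3/4, 1/10, 3/20, 7/20, 1/5] . pi = 0
  [1/5, -9/10, 9/20, 3/20, 7/20] . pi = 0
  [3/20, 7/20, -19/20, 1/10, 1/5] . pi = 0
  [7/20, 1/10, 1/4, -13/20, 3/20] . pi = 0
  [1, 1, 1, 1, 1] . pi = 1

Solving yields:
  pi_P = 35296/162829
  pi_Q = 37117/162829
  pi_R = 28099/162829
  pi_S = 40547/162829
  pi_T = 21770/162829

Verification (pi * P):
  35296/162829*1/4 + 37117/162829*1/10 + 28099/162829*3/20 + 40547/162829*7/20 + 21770/162829*1/5 = 35296/162829 = pi_P  (ok)
  35296/162829*1/5 + 37117/162829*1/10 + 28099/162829*9/20 + 40547/162829*3/20 + 21770/162829*7/20 = 37117/162829 = pi_Q  (ok)
  35296/162829*3/20 + 37117/162829*7/20 + 28099/162829*1/20 + 40547/162829*1/10 + 21770/162829*1/5 = 28099/162829 = pi_R  (ok)
  35296/162829*7/20 + 37117/162829*1/10 + 28099/162829*1/4 + 40547/162829*7/20 + 21770/162829*3/20 = 40547/162829 = pi_S  (ok)
  35296/162829*1/20 + 37117/162829*7/20 + 28099/162829*1/10 + 40547/162829*1/20 + 21770/162829*1/10 = 21770/162829 = pi_T  (ok)

Answer: 35296/162829 37117/162829 28099/162829 40547/162829 21770/162829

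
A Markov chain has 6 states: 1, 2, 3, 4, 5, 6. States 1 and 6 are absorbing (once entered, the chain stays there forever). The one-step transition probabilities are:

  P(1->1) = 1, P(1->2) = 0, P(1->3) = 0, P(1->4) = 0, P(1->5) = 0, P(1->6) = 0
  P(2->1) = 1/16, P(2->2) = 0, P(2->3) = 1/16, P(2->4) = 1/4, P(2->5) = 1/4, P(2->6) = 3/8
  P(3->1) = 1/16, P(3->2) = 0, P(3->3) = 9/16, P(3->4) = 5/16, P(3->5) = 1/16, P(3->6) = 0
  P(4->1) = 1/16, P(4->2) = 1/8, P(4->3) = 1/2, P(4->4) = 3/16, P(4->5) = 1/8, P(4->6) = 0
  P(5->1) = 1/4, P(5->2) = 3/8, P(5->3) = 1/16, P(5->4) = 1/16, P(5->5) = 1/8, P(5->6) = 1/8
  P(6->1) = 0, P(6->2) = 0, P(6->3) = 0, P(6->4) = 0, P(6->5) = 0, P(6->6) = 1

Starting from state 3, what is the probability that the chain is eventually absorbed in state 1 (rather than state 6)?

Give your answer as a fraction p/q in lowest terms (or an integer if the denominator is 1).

Let a_i = P(absorbed in 1 | start in state i).
Boundary conditions: a_1 = 1, a_6 = 0.
For each transient state i, a_i = sum_j P(i->j) * a_j:
  a_2 = 1/16*a_1 + 0*a_2 + 1/16*a_3 + 1/4*a_4 + 1/4*a_5 + 3/8*a_6
  a_3 = 1/16*a_1 + 0*a_2 + 9/16*a_3 + 5/16*a_4 + 1/16*a_5 + 0*a_6
  a_4 = 1/16*a_1 + 1/8*a_2 + 1/2*a_3 + 3/16*a_4 + 1/8*a_5 + 0*a_6
  a_5 = 1/4*a_1 + 3/8*a_2 + 1/16*a_3 + 1/16*a_4 + 1/8*a_5 + 1/8*a_6

Substituting a_1 = 1 and a_6 = 0, rearrange to (I - Q) a = r where r[i] = P(i -> 1):
  [1, -1/16, -1/4, -1/4] . (a_2, a_3, a_4, a_5) = 1/16
  [0, 7/16, -5/16, -1/16] . (a_2, a_3, a_4, a_5) = 1/16
  [-1/8, -1/2, 13/16, -1/8] . (a_2, a_3, a_4, a_5) = 1/16
  [-3/8, -1/16, -1/16, 7/8] . (a_2, a_3, a_4, a_5) = 1/4

Solving yields:
  a_2 = 263/650
  a_3 = 133/195
  a_4 = 628/975
  a_5 = 36/65

Starting state is 3, so the absorption probability is a_3 = 133/195.

Answer: 133/195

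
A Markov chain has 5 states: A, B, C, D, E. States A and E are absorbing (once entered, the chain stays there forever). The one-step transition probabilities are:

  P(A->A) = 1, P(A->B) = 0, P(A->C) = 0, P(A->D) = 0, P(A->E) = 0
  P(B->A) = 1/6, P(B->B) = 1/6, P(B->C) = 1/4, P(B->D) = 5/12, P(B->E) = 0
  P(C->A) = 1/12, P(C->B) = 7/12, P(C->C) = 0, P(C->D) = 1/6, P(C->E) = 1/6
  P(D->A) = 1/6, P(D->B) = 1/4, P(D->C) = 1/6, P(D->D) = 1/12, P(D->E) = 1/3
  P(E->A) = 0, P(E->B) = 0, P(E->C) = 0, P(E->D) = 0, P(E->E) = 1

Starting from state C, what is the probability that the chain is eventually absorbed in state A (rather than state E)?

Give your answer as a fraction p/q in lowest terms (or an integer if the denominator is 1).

Let a_i = P(absorbed in A | start in state i).
Boundary conditions: a_A = 1, a_E = 0.
For each transient state i, a_i = sum_j P(i->j) * a_j:
  a_B = 1/6*a_A + 1/6*a_B + 1/4*a_C + 5/12*a_D + 0*a_E
  a_C = 1/12*a_A + 7/12*a_B + 0*a_C + 1/6*a_D + 1/6*a_E
  a_D = 1/6*a_A + 1/4*a_B + 1/6*a_C + 1/12*a_D + 1/3*a_E

Substituting a_A = 1 and a_E = 0, rearrange to (I - Q) a = r where r[i] = P(i -> A):
  [5/6, -1/4, -5/12] . (a_B, a_C, a_D) = 1/6
  [-7/12, 1, -1/6] . (a_B, a_C, a_D) = 1/12
  [-1/4, -1/6, 11/12] . (a_B, a_C, a_D) = 1/6

Solving yields:
  a_B = 431/781
  a_C = 371/781
  a_D = 327/781

Starting state is C, so the absorption probability is a_C = 371/781.

Answer: 371/781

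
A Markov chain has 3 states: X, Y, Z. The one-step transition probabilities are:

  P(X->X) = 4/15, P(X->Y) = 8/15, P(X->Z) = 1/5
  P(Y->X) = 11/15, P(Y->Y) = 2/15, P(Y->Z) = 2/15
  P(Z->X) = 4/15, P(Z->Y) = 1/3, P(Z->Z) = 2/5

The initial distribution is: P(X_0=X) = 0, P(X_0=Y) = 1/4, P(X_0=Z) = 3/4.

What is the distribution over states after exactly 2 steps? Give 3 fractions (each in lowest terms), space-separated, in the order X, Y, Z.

Propagating the distribution step by step (d_{t+1} = d_t * P):
d_0 = (X=0, Y=1/4, Z=3/4)
  d_1[X] = 0*4/15 + 1/4*11/15 + 3/4*4/15 = 23/60
  d_1[Y] = 0*8/15 + 1/4*2/15 + 3/4*1/3 = 17/60
  d_1[Z] = 0*1/5 + 1/4*2/15 + 3/4*2/5 = 1/3
d_1 = (X=23/60, Y=17/60, Z=1/3)
  d_2[X] = 23/60*4/15 + 17/60*11/15 + 1/3*4/15 = 359/900
  d_2[Y] = 23/60*8/15 + 17/60*2/15 + 1/3*1/3 = 53/150
  d_2[Z] = 23/60*1/5 + 17/60*2/15 + 1/3*2/5 = 223/900
d_2 = (X=359/900, Y=53/150, Z=223/900)

Answer: 359/900 53/150 223/900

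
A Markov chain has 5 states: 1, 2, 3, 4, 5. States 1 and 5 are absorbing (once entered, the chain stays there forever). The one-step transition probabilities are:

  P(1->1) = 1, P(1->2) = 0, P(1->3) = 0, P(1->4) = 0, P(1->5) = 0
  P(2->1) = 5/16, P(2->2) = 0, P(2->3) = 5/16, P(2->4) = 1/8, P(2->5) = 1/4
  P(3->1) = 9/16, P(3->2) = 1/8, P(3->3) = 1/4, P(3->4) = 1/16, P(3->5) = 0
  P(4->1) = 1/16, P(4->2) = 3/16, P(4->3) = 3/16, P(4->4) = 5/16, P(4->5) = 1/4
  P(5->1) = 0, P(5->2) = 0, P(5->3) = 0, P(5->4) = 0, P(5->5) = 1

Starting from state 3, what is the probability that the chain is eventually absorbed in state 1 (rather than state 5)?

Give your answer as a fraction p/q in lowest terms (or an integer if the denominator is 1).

Answer: 335/371

Derivation:
Let a_i = P(absorbed in 1 | start in state i).
Boundary conditions: a_1 = 1, a_5 = 0.
For each transient state i, a_i = sum_j P(i->j) * a_j:
  a_2 = 5/16*a_1 + 0*a_2 + 5/16*a_3 + 1/8*a_4 + 1/4*a_5
  a_3 = 9/16*a_1 + 1/8*a_2 + 1/4*a_3 + 1/16*a_4 + 0*a_5
  a_4 = 1/16*a_1 + 3/16*a_2 + 3/16*a_3 + 5/16*a_4 + 1/4*a_5

Substituting a_1 = 1 and a_5 = 0, rearrange to (I - Q) a = r where r[i] = P(i -> 1):
  [1, -5/16, -1/8] . (a_2, a_3, a_4) = 5/16
  [-1/8, 3/4, -1/16] . (a_2, a_3, a_4) = 9/16
  [-3/16, -3/16, 11/16] . (a_2, a_3, a_4) = 1/16

Solving yields:
  a_2 = 1223/1855
  a_3 = 335/371
  a_4 = 137/265

Starting state is 3, so the absorption probability is a_3 = 335/371.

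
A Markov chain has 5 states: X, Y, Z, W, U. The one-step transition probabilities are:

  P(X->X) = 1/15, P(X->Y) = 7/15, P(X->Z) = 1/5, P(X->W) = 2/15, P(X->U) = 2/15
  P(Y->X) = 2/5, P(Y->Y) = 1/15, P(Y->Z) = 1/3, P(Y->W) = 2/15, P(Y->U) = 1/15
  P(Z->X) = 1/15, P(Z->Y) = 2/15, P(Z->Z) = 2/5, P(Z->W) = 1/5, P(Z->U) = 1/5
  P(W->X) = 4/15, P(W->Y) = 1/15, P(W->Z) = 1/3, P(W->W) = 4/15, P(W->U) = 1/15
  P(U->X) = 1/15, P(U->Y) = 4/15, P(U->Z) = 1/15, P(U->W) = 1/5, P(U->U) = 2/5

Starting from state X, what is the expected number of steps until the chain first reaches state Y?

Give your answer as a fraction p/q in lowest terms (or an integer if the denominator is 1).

Answer: 48/13

Derivation:
Let h_i = expected steps to first reach Y from state i.
Boundary: h_Y = 0.
First-step equations for the other states:
  h_X = 1 + 1/15*h_X + 7/15*h_Y + 1/5*h_Z + 2/15*h_W + 2/15*h_U
  h_Z = 1 + 1/15*h_X + 2/15*h_Y + 2/5*h_Z + 1/5*h_W + 1/5*h_U
  h_W = 1 + 4/15*h_X + 1/15*h_Y + 1/3*h_Z + 4/15*h_W + 1/15*h_U
  h_U = 1 + 1/15*h_X + 4/15*h_Y + 1/15*h_Z + 1/5*h_W + 2/5*h_U

Substituting h_Y = 0 and rearranging gives the linear system (I - Q) h = 1:
  [14/15, -1/5, -2/15, -2/15] . (h_X, h_Z, h_W, h_U) = 1
  [-1/15, 3/5, -1/5, -1/5] . (h_X, h_Z, h_W, h_U) = 1
  [-4/15, -1/3, 11/15, -1/15] . (h_X, h_Z, h_W, h_U) = 1
  [-1/15, -1/15, -1/5, 3/5] . (h_X, h_Z, h_W, h_U) = 1

Solving yields:
  h_X = 48/13
  h_Z = 71/13
  h_W = 437/78
  h_U = 355/78

Starting state is X, so the expected hitting time is h_X = 48/13.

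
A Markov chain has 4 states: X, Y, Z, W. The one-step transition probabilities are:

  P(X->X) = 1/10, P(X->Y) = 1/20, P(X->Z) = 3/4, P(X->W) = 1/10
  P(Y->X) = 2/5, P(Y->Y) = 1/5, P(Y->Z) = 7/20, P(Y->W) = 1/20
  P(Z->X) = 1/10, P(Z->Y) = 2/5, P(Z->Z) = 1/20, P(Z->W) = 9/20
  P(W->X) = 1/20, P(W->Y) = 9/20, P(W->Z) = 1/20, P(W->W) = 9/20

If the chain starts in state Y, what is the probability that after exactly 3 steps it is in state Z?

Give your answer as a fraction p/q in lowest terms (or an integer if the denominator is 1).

Computing P^3 by repeated multiplication:
P^1 =
  X: [1/10, 1/20, 3/4, 1/10]
  Y: [2/5, 1/5, 7/20, 1/20]
  Z: [1/10, 2/5, 1/20, 9/20]
  W: [1/20, 9/20, 1/20, 9/20]
P^2 =
  X: [11/100, 9/25, 27/200, 79/200]
  Y: [63/400, 89/400, 39/100, 23/100]
  Z: [79/400, 123/400, 6/25, 51/200]
  W: [17/80, 63/200, 11/50, 101/400]
P^3 =
  X: [753/4000, 1237/4000, 47/200, 107/400]
  Y: [621/4000, 499/1600, 227/1000, 2447/8000]
  Z: [359/2000, 2257/8000, 561/2000, 2063/8000]
  W: [291/1600, 1101/4000, 1173/4000, 1997/8000]

(P^3)[Y -> Z] = 227/1000

Answer: 227/1000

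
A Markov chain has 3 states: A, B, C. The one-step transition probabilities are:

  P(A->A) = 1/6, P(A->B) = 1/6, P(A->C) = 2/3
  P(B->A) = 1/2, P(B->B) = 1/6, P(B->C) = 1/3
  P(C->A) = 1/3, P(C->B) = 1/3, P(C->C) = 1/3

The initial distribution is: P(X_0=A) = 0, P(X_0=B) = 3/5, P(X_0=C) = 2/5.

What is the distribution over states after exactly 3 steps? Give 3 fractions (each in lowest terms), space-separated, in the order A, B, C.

Propagating the distribution step by step (d_{t+1} = d_t * P):
d_0 = (A=0, B=3/5, C=2/5)
  d_1[A] = 0*1/6 + 3/5*1/2 + 2/5*1/3 = 13/30
  d_1[B] = 0*1/6 + 3/5*1/6 + 2/5*1/3 = 7/30
  d_1[C] = 0*2/3 + 3/5*1/3 + 2/5*1/3 = 1/3
d_1 = (A=13/30, B=7/30, C=1/3)
  d_2[A] = 13/30*1/6 + 7/30*1/2 + 1/3*1/3 = 3/10
  d_2[B] = 13/30*1/6 + 7/30*1/6 + 1/3*1/3 = 2/9
  d_2[C] = 13/30*2/3 + 7/30*1/3 + 1/3*1/3 = 43/90
d_2 = (A=3/10, B=2/9, C=43/90)
  d_3[A] = 3/10*1/6 + 2/9*1/2 + 43/90*1/3 = 173/540
  d_3[B] = 3/10*1/6 + 2/9*1/6 + 43/90*1/3 = 133/540
  d_3[C] = 3/10*2/3 + 2/9*1/3 + 43/90*1/3 = 13/30
d_3 = (A=173/540, B=133/540, C=13/30)

Answer: 173/540 133/540 13/30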